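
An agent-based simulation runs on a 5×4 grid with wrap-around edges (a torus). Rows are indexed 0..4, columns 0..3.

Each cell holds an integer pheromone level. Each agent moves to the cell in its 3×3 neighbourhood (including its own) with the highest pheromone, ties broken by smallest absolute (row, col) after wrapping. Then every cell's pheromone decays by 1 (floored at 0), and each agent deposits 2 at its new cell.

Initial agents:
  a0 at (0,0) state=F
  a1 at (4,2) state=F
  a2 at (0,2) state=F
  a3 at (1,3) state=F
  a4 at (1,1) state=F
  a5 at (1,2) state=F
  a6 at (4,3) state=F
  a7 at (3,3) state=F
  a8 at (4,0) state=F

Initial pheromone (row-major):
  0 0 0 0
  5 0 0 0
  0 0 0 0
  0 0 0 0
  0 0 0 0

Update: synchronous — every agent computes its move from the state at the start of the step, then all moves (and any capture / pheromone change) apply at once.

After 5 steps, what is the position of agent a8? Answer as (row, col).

t=1: a0@(1,0) a1@(0,1) a2@(0,1) a3@(1,0) a4@(1,0) a5@(0,1) a6@(0,0) a7@(2,0) a8@(0,0) | pheromone: 4 6 0 0 / 10 0 0 0 / 2 0 0 0 / 0 0 0 0 / 0 0 0 0
t=2: a0@(1,0) a1@(1,0) a2@(1,0) a3@(1,0) a4@(1,0) a5@(1,0) a6@(1,0) a7@(1,0) a8@(1,0) | pheromone: 3 5 0 0 / 27 0 0 0 / 1 0 0 0 / 0 0 0 0 / 0 0 0 0
t=3: a0@(1,0) a1@(1,0) a2@(1,0) a3@(1,0) a4@(1,0) a5@(1,0) a6@(1,0) a7@(1,0) a8@(1,0) | pheromone: 2 4 0 0 / 44 0 0 0 / 0 0 0 0 / 0 0 0 0 / 0 0 0 0
t=4: a0@(1,0) a1@(1,0) a2@(1,0) a3@(1,0) a4@(1,0) a5@(1,0) a6@(1,0) a7@(1,0) a8@(1,0) | pheromone: 1 3 0 0 / 61 0 0 0 / 0 0 0 0 / 0 0 0 0 / 0 0 0 0
t=5: a0@(1,0) a1@(1,0) a2@(1,0) a3@(1,0) a4@(1,0) a5@(1,0) a6@(1,0) a7@(1,0) a8@(1,0) | pheromone: 0 2 0 0 / 78 0 0 0 / 0 0 0 0 / 0 0 0 0 / 0 0 0 0

(1, 0)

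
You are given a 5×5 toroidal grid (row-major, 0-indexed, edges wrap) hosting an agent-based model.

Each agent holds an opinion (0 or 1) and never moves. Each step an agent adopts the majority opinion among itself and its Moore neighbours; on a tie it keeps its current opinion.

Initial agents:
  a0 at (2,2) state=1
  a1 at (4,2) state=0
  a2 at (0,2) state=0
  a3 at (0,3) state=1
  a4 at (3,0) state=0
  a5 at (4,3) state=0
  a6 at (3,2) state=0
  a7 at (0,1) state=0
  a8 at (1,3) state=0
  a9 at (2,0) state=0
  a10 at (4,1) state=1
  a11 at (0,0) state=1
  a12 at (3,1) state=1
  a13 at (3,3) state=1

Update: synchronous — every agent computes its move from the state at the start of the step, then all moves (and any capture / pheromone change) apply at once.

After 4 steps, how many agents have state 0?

t=1: a0@(2,2):1 a1@(4,2):0 a2@(0,2):0 a3@(0,3):0 a4@(3,0):0 a5@(4,3):0 a6@(3,2):1 a7@(0,1):0 a8@(1,3):0 a9@(2,0):0 a10@(4,1):0 a11@(0,0):1 a12@(3,1):0 a13@(3,3):0
t=2: a0@(2,2):0 a1@(4,2):0 a2@(0,2):0 a3@(0,3):0 a4@(3,0):0 a5@(4,3):0 a6@(3,2):0 a7@(0,1):0 a8@(1,3):0 a9@(2,0):0 a10@(4,1):0 a11@(0,0):0 a12@(3,1):0 a13@(3,3):0
t=3: (unchanged — steady state)

14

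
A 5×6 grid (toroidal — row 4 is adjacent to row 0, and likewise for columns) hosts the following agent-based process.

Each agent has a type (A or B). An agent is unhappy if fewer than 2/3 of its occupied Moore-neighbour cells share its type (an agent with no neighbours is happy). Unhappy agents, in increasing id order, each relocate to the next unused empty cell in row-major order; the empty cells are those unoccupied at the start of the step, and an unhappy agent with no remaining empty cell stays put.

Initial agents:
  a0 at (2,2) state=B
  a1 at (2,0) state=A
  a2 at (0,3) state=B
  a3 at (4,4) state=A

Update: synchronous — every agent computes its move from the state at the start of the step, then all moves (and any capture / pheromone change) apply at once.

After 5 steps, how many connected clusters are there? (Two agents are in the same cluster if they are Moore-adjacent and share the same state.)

t=1: a0@(2,2):B a1@(2,0):A a2@(0,0):B a3@(0,1):A
t=2: a0@(2,2):B a1@(2,0):A a2@(0,2):B a3@(0,3):A
t=3: a0@(2,2):B a1@(2,0):A a2@(0,0):B a3@(0,1):A
t=4: a0@(2,2):B a1@(2,0):A a2@(0,2):B a3@(0,3):A
t=5: a0@(2,2):B a1@(2,0):A a2@(0,0):B a3@(0,1):A

4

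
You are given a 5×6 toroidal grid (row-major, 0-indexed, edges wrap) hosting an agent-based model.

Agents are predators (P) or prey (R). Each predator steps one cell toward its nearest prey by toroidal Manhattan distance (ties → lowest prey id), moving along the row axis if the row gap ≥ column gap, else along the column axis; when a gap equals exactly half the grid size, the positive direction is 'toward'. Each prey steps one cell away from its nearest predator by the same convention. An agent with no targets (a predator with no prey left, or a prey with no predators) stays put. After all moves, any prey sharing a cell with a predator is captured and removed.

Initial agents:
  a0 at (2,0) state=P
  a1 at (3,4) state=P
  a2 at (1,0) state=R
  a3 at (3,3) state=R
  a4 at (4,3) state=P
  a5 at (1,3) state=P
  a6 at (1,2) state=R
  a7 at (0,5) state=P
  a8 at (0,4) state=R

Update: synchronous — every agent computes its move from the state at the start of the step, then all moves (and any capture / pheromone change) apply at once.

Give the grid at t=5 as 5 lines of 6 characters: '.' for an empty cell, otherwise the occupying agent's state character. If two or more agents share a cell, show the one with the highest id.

P....R
R...PR
P.....
......
......

t=1: a0@(1,0):P a1@(3,3):P a2@(0,0):R a3@(3,2):R a4@(3,3):P a5@(1,2):P a6@(1,1):R a7@(0,4):P a8@(0,3):R
t=2: a0@(0,0):P a1@(3,2):P a2@(4,0):R a3@(3,1):R a4@(3,2):P a5@(1,1):P a6@(1,2):R a7@(0,3):P a8@(0,2):R
t=3: a0@(4,0):P a1@(3,1):P a2@(3,0):R a3@(3,0):R a4@(3,1):P a5@(1,2):P a6@(1,3):R a7@(0,2):P a8@(0,1):R
t=4: a0@(3,0):P a1@(3,0):P a2@(2,0):R a3@(2,0):R a4@(3,0):P a5@(1,3):P a6@(1,4):R a7@(0,1):P a8@(0,0):R
t=5: a0@(2,0):P a1@(2,0):P a2@(1,0):R a3@(1,0):R a4@(2,0):P a5@(1,4):P a6@(1,5):R a7@(0,0):P a8@(0,5):R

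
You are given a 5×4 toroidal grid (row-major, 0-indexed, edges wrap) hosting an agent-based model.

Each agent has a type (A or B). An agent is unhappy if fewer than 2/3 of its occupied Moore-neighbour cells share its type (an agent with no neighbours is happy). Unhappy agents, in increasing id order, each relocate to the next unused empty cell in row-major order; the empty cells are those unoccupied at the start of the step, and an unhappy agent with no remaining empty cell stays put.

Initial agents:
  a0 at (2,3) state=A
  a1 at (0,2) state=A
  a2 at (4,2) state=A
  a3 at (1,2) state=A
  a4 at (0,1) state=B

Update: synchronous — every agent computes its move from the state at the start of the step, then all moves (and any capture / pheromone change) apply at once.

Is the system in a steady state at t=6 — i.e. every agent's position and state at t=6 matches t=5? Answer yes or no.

t=1: a0@(2,3):A a1@(0,2):A a2@(0,0):A a3@(1,2):A a4@(0,3):B
t=2: a0@(2,3):A a1@(0,1):A a2@(1,0):A a3@(1,2):A a4@(1,1):B
t=3: a0@(2,3):A a1@(0,1):A a2@(1,0):A a3@(1,2):A a4@(0,0):B
t=4: a0@(2,3):A a1@(0,1):A a2@(1,0):A a3@(1,2):A a4@(0,2):B
t=5: a0@(2,3):A a1@(0,1):A a2@(1,0):A a3@(1,2):A a4@(0,0):B
t=6: a0@(2,3):A a1@(0,1):A a2@(1,0):A a3@(1,2):A a4@(0,2):B

no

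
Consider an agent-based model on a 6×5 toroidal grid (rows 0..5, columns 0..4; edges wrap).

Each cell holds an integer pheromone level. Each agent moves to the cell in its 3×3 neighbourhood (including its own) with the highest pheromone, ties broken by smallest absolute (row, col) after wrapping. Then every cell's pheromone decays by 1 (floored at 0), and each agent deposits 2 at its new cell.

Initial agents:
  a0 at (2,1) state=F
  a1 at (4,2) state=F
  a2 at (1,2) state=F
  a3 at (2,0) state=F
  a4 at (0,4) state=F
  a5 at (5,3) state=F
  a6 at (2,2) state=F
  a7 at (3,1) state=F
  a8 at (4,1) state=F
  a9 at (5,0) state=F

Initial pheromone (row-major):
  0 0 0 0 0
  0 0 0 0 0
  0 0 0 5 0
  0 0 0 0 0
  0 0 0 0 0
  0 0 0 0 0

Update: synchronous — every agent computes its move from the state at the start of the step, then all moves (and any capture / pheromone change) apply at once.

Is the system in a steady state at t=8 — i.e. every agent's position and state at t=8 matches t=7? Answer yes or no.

t=1: a0@(1,0) a1@(3,1) a2@(2,3) a3@(1,0) a4@(0,0) a5@(0,2) a6@(2,3) a7@(2,0) a8@(3,0) a9@(0,0) | pheromone: 4 0 2 0 0 / 4 0 0 0 0 / 2 0 0 8 0 / 2 2 0 0 0 / 0 0 0 0 0 / 0 0 0 0 0
t=2: a0@(0,0) a1@(2,0) a2@(2,3) a3@(0,0) a4@(0,0) a5@(0,2) a6@(2,3) a7@(1,0) a8@(2,0) a9@(0,0) | pheromone: 11 0 3 0 0 / 5 0 0 0 0 / 5 0 0 11 0 / 1 1 0 0 0 / 0 0 0 0 0 / 0 0 0 0 0
t=3: a0@(0,0) a1@(1,0) a2@(2,3) a3@(0,0) a4@(0,0) a5@(0,2) a6@(2,3) a7@(0,0) a8@(1,0) a9@(0,0) | pheromone: 20 0 4 0 0 / 8 0 0 0 0 / 4 0 0 14 0 / 0 0 0 0 0 / 0 0 0 0 0 / 0 0 0 0 0
t=4: a0@(0,0) a1@(0,0) a2@(2,3) a3@(0,0) a4@(0,0) a5@(0,2) a6@(2,3) a7@(0,0) a8@(0,0) a9@(0,0) | pheromone: 33 0 5 0 0 / 7 0 0 0 0 / 3 0 0 17 0 / 0 0 0 0 0 / 0 0 0 0 0 / 0 0 0 0 0
t=5: a0@(0,0) a1@(0,0) a2@(2,3) a3@(0,0) a4@(0,0) a5@(0,2) a6@(2,3) a7@(0,0) a8@(0,0) a9@(0,0) | pheromone: 46 0 6 0 0 / 6 0 0 0 0 / 2 0 0 20 0 / 0 0 0 0 0 / 0 0 0 0 0 / 0 0 0 0 0
t=6: a0@(0,0) a1@(0,0) a2@(2,3) a3@(0,0) a4@(0,0) a5@(0,2) a6@(2,3) a7@(0,0) a8@(0,0) a9@(0,0) | pheromone: 59 0 7 0 0 / 5 0 0 0 0 / 1 0 0 23 0 / 0 0 0 0 0 / 0 0 0 0 0 / 0 0 0 0 0
t=7: a0@(0,0) a1@(0,0) a2@(2,3) a3@(0,0) a4@(0,0) a5@(0,2) a6@(2,3) a7@(0,0) a8@(0,0) a9@(0,0) | pheromone: 72 0 8 0 0 / 4 0 0 0 0 / 0 0 0 26 0 / 0 0 0 0 0 / 0 0 0 0 0 / 0 0 0 0 0
t=8: a0@(0,0) a1@(0,0) a2@(2,3) a3@(0,0) a4@(0,0) a5@(0,2) a6@(2,3) a7@(0,0) a8@(0,0) a9@(0,0) | pheromone: 85 0 9 0 0 / 3 0 0 0 0 / 0 0 0 29 0 / 0 0 0 0 0 / 0 0 0 0 0 / 0 0 0 0 0

yes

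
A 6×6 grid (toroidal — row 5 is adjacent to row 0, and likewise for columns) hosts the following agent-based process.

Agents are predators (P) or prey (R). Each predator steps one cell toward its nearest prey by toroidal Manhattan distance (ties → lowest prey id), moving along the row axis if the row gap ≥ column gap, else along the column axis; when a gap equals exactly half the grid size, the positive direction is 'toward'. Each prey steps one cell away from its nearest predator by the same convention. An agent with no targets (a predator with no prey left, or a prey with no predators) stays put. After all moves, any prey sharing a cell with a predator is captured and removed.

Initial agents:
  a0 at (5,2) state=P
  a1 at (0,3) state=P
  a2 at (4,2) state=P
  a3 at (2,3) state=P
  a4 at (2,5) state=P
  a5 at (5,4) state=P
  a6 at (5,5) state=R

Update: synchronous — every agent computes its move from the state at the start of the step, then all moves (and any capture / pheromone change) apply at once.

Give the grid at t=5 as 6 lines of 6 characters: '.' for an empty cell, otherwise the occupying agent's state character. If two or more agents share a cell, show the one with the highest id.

t=1: a0@(5,3):P a1@(0,4):P a2@(4,3):P a3@(3,3):P a4@(3,5):P a5@(5,5):P a6@(5,0):R
t=2: a0@(5,4):P a1@(0,5):P a2@(4,4):P a3@(3,4):P a4@(4,5):P a5@(5,0):P a6@(5,1):R
t=3: a0@(5,5):P a1@(0,0):P a2@(4,5):P a3@(3,5):P a4@(4,0):P a5@(5,1):P a6@(5,2):R
t=4: a0@(5,0):P a1@(0,1):P a2@(4,0):P a3@(3,0):P a4@(4,1):P a5@(5,2):P a6@(5,3):R
t=5: a0@(5,1):P a1@(0,2):P a2@(4,1):P a3@(3,1):P a4@(4,2):P a5@(5,3):P a6@(5,4):R

..P...
......
......
.P....
.PP...
.P.PR.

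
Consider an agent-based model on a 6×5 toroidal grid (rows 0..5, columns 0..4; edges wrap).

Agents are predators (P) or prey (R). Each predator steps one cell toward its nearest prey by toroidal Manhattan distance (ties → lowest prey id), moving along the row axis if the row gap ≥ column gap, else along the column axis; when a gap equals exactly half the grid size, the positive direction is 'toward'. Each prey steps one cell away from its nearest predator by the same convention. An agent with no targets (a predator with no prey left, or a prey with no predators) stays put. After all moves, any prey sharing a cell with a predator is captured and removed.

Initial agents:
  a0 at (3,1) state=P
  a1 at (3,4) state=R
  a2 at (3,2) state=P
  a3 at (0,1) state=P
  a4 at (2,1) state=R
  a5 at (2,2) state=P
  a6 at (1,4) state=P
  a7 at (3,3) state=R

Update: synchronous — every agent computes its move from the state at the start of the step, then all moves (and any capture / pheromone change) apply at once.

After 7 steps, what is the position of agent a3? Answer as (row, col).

t=1: a0@(2,1):P a2@(3,3):P a3@(1,1):P a5@(2,1):P a6@(2,4):P a7@(3,4):R
t=2: a0@(2,0):P a2@(3,4):P a3@(2,1):P a5@(2,0):P a6@(3,4):P a7@(3,0):R
t=3: a0@(3,0):P a2@(3,0):P a3@(3,1):P a5@(3,0):P a6@(3,0):P a7@(4,0):R
t=4: a0@(4,0):P a2@(4,0):P a3@(4,1):P a5@(4,0):P a6@(4,0):P a7@(5,0):R
t=5: a0@(5,0):P a2@(5,0):P a3@(5,1):P a5@(5,0):P a6@(5,0):P a7@(0,0):R
t=6: a0@(0,0):P a2@(0,0):P a3@(0,1):P a5@(0,0):P a6@(0,0):P a7@(1,0):R
t=7: a0@(1,0):P a2@(1,0):P a3@(1,1):P a5@(1,0):P a6@(1,0):P a7@(2,0):R

(1, 1)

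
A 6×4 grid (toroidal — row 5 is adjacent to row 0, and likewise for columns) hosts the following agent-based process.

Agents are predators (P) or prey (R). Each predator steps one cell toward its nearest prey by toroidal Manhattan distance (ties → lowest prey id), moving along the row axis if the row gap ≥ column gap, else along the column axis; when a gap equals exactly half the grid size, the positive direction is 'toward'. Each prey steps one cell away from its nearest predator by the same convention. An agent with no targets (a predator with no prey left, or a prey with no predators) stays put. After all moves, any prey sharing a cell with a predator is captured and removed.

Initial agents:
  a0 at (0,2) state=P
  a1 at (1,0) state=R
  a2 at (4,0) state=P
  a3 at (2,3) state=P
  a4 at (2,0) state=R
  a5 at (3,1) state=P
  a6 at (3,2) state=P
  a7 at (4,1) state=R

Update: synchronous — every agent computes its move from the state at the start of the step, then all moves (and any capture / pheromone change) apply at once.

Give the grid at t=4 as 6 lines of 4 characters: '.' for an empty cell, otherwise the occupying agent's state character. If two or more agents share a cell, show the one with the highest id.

..PR
....
R.PP
....
....
....

t=1: a0@(0,3):P a1@(0,0):R a2@(4,1):P a3@(2,0):P a4@(2,1):R a5@(4,1):P a6@(4,2):P
t=2: a0@(0,0):P a1@(0,1):R a2@(3,1):P a3@(2,1):P a4@(2,2):R a5@(3,1):P a6@(3,2):P
t=3: a0@(0,1):P a1@(0,2):R a2@(2,1):P a3@(2,2):P a4@(2,3):R a5@(2,1):P a6@(2,2):P
t=4: a0@(0,2):P a1@(0,3):R a2@(2,2):P a3@(2,3):P a4@(2,0):R a5@(2,2):P a6@(2,3):P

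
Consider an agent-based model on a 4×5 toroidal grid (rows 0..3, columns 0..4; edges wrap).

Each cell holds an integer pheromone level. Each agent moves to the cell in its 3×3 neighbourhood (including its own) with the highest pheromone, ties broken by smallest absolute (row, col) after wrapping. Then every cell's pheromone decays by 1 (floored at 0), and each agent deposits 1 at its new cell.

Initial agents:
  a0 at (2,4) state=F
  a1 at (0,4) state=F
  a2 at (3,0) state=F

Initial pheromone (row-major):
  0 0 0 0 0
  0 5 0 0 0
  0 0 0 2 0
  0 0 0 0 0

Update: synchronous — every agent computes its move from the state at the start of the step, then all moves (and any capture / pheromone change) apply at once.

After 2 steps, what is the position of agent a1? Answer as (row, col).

t=1: a0@(2,3) a1@(0,0) a2@(0,0) | pheromone: 2 0 0 0 0 / 0 4 0 0 0 / 0 0 0 2 0 / 0 0 0 0 0
t=2: a0@(2,3) a1@(1,1) a2@(1,1) | pheromone: 1 0 0 0 0 / 0 5 0 0 0 / 0 0 0 2 0 / 0 0 0 0 0

(1, 1)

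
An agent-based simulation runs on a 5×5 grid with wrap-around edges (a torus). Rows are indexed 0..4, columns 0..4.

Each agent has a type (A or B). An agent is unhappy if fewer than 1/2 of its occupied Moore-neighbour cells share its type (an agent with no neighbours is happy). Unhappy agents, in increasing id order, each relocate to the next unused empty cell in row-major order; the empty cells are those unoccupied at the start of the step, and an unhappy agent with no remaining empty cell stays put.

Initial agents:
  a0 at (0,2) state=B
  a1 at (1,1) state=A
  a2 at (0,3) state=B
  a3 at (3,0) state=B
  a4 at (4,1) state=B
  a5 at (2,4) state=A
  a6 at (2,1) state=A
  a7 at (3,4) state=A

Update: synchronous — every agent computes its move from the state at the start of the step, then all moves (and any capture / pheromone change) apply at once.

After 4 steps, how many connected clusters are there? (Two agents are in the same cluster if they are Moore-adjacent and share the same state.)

4

t=1: a0@(0,2):B a1@(1,1):A a2@(0,3):B a3@(0,0):B a4@(4,1):B a5@(2,4):A a6@(2,1):A a7@(3,4):A
t=2: a0@(0,2):B a1@(0,1):A a2@(0,3):B a3@(0,0):B a4@(4,1):B a5@(2,4):A a6@(2,1):A a7@(3,4):A
t=3: a0@(0,2):B a1@(0,4):A a2@(0,3):B a3@(0,0):B a4@(4,1):B a5@(2,4):A a6@(2,1):A a7@(3,4):A
t=4: a0@(0,2):B a1@(0,1):A a2@(0,3):B a3@(0,0):B a4@(4,1):B a5@(2,4):A a6@(2,1):A a7@(3,4):A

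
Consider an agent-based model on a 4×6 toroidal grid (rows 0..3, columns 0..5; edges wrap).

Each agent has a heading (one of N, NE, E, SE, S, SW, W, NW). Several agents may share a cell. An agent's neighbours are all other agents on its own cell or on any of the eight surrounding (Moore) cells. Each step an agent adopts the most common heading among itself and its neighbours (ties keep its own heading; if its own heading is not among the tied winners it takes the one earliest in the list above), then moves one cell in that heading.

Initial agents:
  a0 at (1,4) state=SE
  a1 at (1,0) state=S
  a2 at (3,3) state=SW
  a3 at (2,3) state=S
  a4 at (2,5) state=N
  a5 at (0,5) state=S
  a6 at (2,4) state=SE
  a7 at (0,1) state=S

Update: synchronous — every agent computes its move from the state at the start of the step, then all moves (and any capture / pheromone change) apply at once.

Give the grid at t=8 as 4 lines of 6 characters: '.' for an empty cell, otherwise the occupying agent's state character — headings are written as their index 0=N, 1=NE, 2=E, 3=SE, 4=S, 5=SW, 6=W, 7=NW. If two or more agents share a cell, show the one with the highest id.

t=1: a0@(2,5):SE a1@(2,0):S a2@(0,2):SW a3@(3,4):SE a4@(3,0):SE a5@(1,5):S a6@(3,5):SE a7@(1,1):S
t=2: a0@(3,0):SE a1@(3,0):S a2@(1,1):SW a3@(0,5):SE a4@(0,1):SE a5@(2,5):S a6@(0,0):SE a7@(2,1):S
t=3: a0@(0,1):SE a1@(0,1):SE a2@(2,2):SE a3@(1,0):SE a4@(1,2):SE a5@(3,5):S a6@(1,1):SE a7@(3,1):S
t=4: a0@(1,2):SE a1@(1,2):SE a2@(3,3):SE a3@(2,1):SE a4@(2,3):SE a5@(0,5):S a6@(2,2):SE a7@(0,2):SE
t=5: a0@(2,3):SE a1@(2,3):SE a2@(0,4):SE a3@(3,2):SE a4@(3,4):SE a5@(1,5):S a6@(3,3):SE a7@(1,3):SE
t=6: a0@(3,4):SE a1@(3,4):SE a2@(1,5):SE a3@(0,3):SE a4@(0,5):SE a5@(2,5):S a6@(0,4):SE a7@(2,4):SE
t=7: a0@(0,5):SE a1@(0,5):SE a2@(2,0):SE a3@(1,4):SE a4@(1,0):SE a5@(3,0):SE a6@(1,5):SE a7@(3,5):SE
t=8: a0@(1,0):SE a1@(1,0):SE a2@(3,1):SE a3@(2,5):SE a4@(2,1):SE a5@(0,1):SE a6@(2,0):SE a7@(0,0):SE

33....
3.....
33...3
.3....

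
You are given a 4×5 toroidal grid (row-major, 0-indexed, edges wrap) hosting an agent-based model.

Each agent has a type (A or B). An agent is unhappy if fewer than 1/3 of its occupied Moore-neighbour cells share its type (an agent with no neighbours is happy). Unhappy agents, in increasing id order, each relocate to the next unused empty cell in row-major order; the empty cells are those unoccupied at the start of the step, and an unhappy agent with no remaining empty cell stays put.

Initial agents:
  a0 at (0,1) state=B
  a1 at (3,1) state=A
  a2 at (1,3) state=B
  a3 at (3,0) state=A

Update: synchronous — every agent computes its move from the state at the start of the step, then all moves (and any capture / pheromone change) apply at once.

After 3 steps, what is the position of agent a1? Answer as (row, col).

t=1: a0@(0,0):B a1@(3,1):A a2@(1,3):B a3@(3,0):A
t=2: a0@(0,1):B a1@(3,1):A a2@(1,3):B a3@(3,0):A
t=3: a0@(0,0):B a1@(3,1):A a2@(1,3):B a3@(3,0):A

(3, 1)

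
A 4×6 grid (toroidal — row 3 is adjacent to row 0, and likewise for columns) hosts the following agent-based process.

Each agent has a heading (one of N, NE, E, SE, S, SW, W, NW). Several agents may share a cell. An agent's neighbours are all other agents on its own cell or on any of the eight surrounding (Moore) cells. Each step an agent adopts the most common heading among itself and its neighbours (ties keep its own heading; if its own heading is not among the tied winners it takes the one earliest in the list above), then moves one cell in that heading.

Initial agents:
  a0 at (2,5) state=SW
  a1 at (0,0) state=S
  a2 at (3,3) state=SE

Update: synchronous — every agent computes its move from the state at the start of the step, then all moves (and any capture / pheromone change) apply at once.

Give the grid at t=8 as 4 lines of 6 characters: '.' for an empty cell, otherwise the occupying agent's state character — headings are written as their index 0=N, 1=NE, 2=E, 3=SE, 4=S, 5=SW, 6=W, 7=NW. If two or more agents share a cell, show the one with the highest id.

t=1: a0@(3,4):SW a1@(1,0):S a2@(0,4):SE
t=2: a0@(0,3):SW a1@(2,0):S a2@(1,5):SE
t=3: a0@(1,2):SW a1@(3,0):S a2@(2,0):SE
t=4: a0@(2,1):SW a1@(0,0):S a2@(3,1):SE
t=5: a0@(3,0):SW a1@(1,0):S a2@(0,2):SE
t=6: a0@(0,5):SW a1@(2,0):S a2@(1,3):SE
t=7: a0@(1,4):SW a1@(3,0):S a2@(2,4):SE
t=8: a0@(2,3):SW a1@(0,0):S a2@(3,5):SE

4.....
......
...5..
.....3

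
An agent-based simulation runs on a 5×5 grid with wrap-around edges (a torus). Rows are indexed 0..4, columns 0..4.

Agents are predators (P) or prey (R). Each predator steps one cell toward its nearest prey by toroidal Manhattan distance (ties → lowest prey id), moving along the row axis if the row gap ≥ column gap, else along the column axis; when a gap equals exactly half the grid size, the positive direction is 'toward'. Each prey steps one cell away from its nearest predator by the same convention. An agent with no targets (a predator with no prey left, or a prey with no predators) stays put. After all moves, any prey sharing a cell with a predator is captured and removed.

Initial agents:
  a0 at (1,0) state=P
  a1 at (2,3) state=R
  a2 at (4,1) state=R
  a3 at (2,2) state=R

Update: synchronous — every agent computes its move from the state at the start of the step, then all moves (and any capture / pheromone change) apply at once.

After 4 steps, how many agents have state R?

t=1: a0@(1,4):P a1@(2,2):R a2@(3,1):R a3@(2,3):R
t=2: a0@(2,4):P a1@(2,1):R a2@(4,1):R a3@(3,3):R
t=3: a0@(2,0):P a1@(2,2):R a2@(0,1):R a3@(4,3):R
t=4: a0@(2,1):P a1@(2,3):R a2@(4,1):R a3@(0,3):R

3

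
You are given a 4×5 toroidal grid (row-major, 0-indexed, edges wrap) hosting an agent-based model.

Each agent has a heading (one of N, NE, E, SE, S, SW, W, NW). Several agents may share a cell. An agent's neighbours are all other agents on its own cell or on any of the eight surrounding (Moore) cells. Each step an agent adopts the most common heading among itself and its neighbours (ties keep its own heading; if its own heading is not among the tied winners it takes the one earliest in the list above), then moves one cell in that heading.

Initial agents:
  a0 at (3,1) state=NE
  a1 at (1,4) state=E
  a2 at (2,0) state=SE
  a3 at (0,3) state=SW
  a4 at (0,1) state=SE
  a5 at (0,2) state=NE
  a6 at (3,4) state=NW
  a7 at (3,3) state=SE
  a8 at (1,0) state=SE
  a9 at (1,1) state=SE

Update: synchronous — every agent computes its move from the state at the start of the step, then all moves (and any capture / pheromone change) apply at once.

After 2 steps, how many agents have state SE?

10

t=1: a0@(2,2):NE a1@(2,0):SE a2@(3,1):SE a3@(1,2):SW a4@(1,2):SE a5@(1,3):SE a6@(0,0):SE a7@(0,4):SE a8@(2,1):SE a9@(2,2):SE
t=2: a0@(3,3):SE a1@(3,1):SE a2@(0,2):SE a3@(2,3):SE a4@(2,3):SE a5@(2,4):SE a6@(1,1):SE a7@(1,0):SE a8@(3,2):SE a9@(3,3):SE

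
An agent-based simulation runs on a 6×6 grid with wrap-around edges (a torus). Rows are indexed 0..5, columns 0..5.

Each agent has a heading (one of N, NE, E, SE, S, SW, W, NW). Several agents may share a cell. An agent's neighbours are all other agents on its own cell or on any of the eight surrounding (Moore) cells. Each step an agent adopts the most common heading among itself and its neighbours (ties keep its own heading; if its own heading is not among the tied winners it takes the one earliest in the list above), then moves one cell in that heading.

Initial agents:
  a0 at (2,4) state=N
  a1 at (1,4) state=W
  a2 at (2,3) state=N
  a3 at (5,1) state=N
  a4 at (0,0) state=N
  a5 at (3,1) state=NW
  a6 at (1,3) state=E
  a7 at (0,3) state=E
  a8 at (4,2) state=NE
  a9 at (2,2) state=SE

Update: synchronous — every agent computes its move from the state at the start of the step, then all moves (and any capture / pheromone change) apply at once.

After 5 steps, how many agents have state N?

10

t=1: a0@(1,4):N a1@(0,4):N a2@(1,3):N a3@(4,1):N a4@(5,0):N a5@(2,0):NW a6@(1,4):E a7@(0,4):E a8@(3,3):NE a9@(3,3):SE
t=2: a0@(0,4):N a1@(5,4):N a2@(0,3):N a3@(3,1):N a4@(4,0):N a5@(1,5):NW a6@(0,4):N a7@(5,4):N a8@(2,4):NE a9@(4,4):SE
t=3: a0@(5,4):N a1@(4,4):N a2@(5,3):N a3@(2,1):N a4@(3,0):N a5@(0,5):N a6@(5,4):N a7@(4,4):N a8@(1,5):NE a9@(3,4):N
t=4: a0@(4,4):N a1@(3,4):N a2@(4,3):N a3@(1,1):N a4@(2,0):N a5@(5,5):N a6@(4,4):N a7@(3,4):N a8@(0,0):NE a9@(2,4):N
t=5: a0@(3,4):N a1@(2,4):N a2@(3,3):N a3@(0,1):N a4@(1,0):N a5@(4,5):N a6@(3,4):N a7@(2,4):N a8@(5,0):N a9@(1,4):N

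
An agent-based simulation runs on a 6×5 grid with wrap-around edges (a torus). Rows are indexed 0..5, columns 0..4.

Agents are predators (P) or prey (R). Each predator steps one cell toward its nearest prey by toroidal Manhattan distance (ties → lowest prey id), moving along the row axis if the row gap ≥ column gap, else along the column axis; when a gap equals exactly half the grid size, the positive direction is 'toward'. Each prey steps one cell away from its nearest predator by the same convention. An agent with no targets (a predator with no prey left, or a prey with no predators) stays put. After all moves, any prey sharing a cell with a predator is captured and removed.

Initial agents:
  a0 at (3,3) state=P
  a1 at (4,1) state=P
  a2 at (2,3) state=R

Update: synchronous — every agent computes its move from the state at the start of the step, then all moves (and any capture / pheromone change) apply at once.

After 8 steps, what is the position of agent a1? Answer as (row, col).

t=1: a0@(2,3):P a1@(3,1):P a2@(1,3):R
t=2: a0@(1,3):P a1@(2,1):P a2@(0,3):R
t=3: a0@(0,3):P a1@(1,1):P a2@(5,3):R
t=4: a0@(5,3):P a1@(0,1):P a2@(4,3):R
t=5: a0@(4,3):P a1@(5,1):P a2@(3,3):R
t=6: a0@(3,3):P a1@(4,1):P a2@(2,3):R
t=7: a0@(2,3):P a1@(3,1):P a2@(1,3):R
t=8: a0@(1,3):P a1@(2,1):P a2@(0,3):R

(2, 1)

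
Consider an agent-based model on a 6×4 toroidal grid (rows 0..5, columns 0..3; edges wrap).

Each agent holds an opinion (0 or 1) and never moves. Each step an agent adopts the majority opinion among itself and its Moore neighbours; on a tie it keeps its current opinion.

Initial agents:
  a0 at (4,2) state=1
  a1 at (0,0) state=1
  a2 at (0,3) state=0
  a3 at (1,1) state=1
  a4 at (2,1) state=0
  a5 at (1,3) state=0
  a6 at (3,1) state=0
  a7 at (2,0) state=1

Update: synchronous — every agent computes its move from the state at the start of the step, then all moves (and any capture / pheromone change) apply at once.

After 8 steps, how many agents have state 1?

3

t=1: a0@(4,2):1 a1@(0,0):1 a2@(0,3):0 a3@(1,1):1 a4@(2,1):0 a5@(1,3):0 a6@(3,1):0 a7@(2,0):0
t=2: (unchanged — steady state)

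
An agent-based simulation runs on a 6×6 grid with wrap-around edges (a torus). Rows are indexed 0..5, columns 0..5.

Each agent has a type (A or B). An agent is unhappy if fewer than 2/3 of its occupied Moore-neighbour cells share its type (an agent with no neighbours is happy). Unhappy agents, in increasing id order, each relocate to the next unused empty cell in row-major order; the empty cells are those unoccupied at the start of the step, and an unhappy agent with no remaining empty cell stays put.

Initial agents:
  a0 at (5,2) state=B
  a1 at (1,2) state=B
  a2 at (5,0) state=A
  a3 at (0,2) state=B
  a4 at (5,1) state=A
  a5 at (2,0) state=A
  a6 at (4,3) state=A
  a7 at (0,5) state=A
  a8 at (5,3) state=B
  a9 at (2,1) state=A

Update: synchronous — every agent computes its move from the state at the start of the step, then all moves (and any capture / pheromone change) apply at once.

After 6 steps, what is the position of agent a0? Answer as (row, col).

(1, 1)

t=1: a0@(0,0):B a1@(0,1):B a2@(5,0):A a3@(0,2):B a4@(0,3):A a5@(2,0):A a6@(0,4):A a7@(0,5):A a8@(5,3):B a9@(1,0):A
t=2: a0@(1,1):B a1@(1,2):B a2@(1,3):A a3@(0,2):B a4@(1,4):A a5@(2,0):A a6@(0,4):A a7@(0,5):A a8@(1,5):B a9@(2,1):A
t=3: a0@(0,0):B a1@(0,1):B a2@(0,3):A a3@(0,2):B a4@(1,4):A a5@(1,0):A a6@(0,4):A a7@(0,5):A a8@(2,2):B a9@(2,3):A
t=4: a0@(1,1):B a1@(0,1):B a2@(0,3):A a3@(1,2):B a4@(1,4):A a5@(1,3):A a6@(0,4):A a7@(0,5):A a8@(1,5):B a9@(2,0):A
t=5: a0@(1,1):B a1@(0,1):B a2@(0,3):A a3@(0,0):B a4@(1,4):A a5@(1,3):A a6@(0,4):A a7@(0,5):A a8@(0,2):B a9@(1,0):A
t=6: a0@(1,1):B a1@(0,1):B a2@(0,3):A a3@(1,2):B a4@(1,4):A a5@(1,3):A a6@(0,4):A a7@(0,5):A a8@(1,5):B a9@(2,0):A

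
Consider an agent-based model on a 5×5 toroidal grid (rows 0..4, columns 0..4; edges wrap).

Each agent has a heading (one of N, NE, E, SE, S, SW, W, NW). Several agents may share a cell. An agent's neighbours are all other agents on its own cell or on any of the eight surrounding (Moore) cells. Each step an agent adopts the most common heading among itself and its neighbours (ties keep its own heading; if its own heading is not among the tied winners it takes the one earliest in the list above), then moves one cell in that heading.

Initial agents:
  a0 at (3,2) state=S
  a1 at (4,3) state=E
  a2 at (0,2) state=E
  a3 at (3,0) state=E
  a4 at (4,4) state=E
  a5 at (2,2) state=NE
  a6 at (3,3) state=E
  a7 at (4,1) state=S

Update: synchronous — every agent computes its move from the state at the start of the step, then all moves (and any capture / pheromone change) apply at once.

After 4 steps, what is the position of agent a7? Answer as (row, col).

(3, 1)

t=1: a0@(4,2):S a1@(4,4):E a2@(0,3):E a3@(3,1):E a4@(4,0):E a5@(1,3):NE a6@(3,4):E a7@(0,1):S
t=2: a0@(0,2):S a1@(4,0):E a2@(0,4):E a3@(3,2):E a4@(4,1):E a5@(0,4):NE a6@(3,0):E a7@(1,1):S
t=3: a0@(1,2):S a1@(4,1):E a2@(0,0):E a3@(3,3):E a4@(4,2):E a5@(0,0):E a6@(3,1):E a7@(2,1):S
t=4: a0@(2,2):S a1@(4,2):E a2@(0,1):E a3@(3,4):E a4@(4,3):E a5@(0,1):E a6@(3,2):E a7@(3,1):S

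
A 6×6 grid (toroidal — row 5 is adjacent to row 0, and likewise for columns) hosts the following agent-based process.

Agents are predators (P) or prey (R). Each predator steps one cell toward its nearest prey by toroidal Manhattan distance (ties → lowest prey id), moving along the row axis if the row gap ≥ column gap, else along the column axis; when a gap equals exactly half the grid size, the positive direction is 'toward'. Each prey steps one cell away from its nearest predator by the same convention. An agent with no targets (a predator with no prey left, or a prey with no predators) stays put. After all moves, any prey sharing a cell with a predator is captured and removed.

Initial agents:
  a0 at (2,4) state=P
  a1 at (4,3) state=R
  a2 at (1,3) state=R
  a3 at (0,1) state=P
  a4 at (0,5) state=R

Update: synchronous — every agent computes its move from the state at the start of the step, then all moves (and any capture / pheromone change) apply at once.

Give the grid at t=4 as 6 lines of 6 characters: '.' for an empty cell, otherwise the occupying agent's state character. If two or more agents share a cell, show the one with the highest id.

t=1: a0@(1,4):P a1@(5,3):R a2@(0,3):R a3@(0,0):P a4@(0,4):R
t=2: a0@(0,4):P a1@(4,3):R a2@(5,3):R a3@(0,5):P a4@(5,4):R
t=3: a0@(5,4):P a1@(3,3):R a2@(4,3):R a3@(5,5):P a4@(4,4):R
t=4: a0@(4,4):P a1@(2,3):R a2@(3,3):R a3@(4,5):P a4@(3,4):R

......
......
...R..
...RR.
....PP
......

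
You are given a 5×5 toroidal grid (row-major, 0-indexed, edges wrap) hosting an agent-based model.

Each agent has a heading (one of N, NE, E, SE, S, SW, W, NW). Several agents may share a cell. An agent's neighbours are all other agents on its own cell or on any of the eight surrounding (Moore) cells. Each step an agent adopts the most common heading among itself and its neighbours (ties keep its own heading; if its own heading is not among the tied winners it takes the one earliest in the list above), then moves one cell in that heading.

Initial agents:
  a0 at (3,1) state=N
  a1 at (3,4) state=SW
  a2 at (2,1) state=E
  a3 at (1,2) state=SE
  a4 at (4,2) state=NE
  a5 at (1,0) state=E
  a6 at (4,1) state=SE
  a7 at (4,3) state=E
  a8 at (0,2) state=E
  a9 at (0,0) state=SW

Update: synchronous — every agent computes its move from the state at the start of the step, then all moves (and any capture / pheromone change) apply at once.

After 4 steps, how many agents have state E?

10

t=1: a0@(2,1):N a1@(4,3):SW a2@(2,2):E a3@(1,3):E a4@(4,3):E a5@(1,1):E a6@(0,2):SE a7@(4,4):E a8@(0,3):E a9@(1,4):SW
t=2: a0@(2,2):E a1@(4,4):E a2@(2,3):E a3@(1,4):E a4@(4,4):E a5@(1,2):E a6@(0,3):E a7@(4,0):E a8@(0,4):E a9@(1,0):E
t=3: a0@(2,3):E a1@(4,0):E a2@(2,4):E a3@(1,0):E a4@(4,0):E a5@(1,3):E a6@(0,4):E a7@(4,1):E a8@(0,0):E a9@(1,1):E
t=4: a0@(2,4):E a1@(4,1):E a2@(2,0):E a3@(1,1):E a4@(4,1):E a5@(1,4):E a6@(0,0):E a7@(4,2):E a8@(0,1):E a9@(1,2):E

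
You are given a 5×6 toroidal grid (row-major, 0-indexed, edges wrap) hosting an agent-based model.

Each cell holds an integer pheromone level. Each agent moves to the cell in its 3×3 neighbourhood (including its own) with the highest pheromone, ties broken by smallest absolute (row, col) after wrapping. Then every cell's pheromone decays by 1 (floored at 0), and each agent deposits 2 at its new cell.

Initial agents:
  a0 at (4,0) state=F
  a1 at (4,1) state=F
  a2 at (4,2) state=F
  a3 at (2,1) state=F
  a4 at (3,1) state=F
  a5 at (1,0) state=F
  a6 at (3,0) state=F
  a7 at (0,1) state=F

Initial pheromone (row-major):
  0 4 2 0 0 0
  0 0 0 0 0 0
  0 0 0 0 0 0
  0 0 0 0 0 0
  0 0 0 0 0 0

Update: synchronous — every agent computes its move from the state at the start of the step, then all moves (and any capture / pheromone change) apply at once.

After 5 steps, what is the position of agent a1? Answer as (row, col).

(0, 1)

t=1: a0@(0,1) a1@(0,1) a2@(0,1) a3@(1,0) a4@(2,0) a5@(0,1) a6@(2,0) a7@(0,1) | pheromone: 0 13 1 0 0 0 / 2 0 0 0 0 0 / 4 0 0 0 0 0 / 0 0 0 0 0 0 / 0 0 0 0 0 0
t=2: a0@(0,1) a1@(0,1) a2@(0,1) a3@(0,1) a4@(2,0) a5@(0,1) a6@(2,0) a7@(0,1) | pheromone: 0 24 0 0 0 0 / 1 0 0 0 0 0 / 7 0 0 0 0 0 / 0 0 0 0 0 0 / 0 0 0 0 0 0
t=3: a0@(0,1) a1@(0,1) a2@(0,1) a3@(0,1) a4@(2,0) a5@(0,1) a6@(2,0) a7@(0,1) | pheromone: 0 35 0 0 0 0 / 0 0 0 0 0 0 / 10 0 0 0 0 0 / 0 0 0 0 0 0 / 0 0 0 0 0 0
t=4: a0@(0,1) a1@(0,1) a2@(0,1) a3@(0,1) a4@(2,0) a5@(0,1) a6@(2,0) a7@(0,1) | pheromone: 0 46 0 0 0 0 / 0 0 0 0 0 0 / 13 0 0 0 0 0 / 0 0 0 0 0 0 / 0 0 0 0 0 0
t=5: a0@(0,1) a1@(0,1) a2@(0,1) a3@(0,1) a4@(2,0) a5@(0,1) a6@(2,0) a7@(0,1) | pheromone: 0 57 0 0 0 0 / 0 0 0 0 0 0 / 16 0 0 0 0 0 / 0 0 0 0 0 0 / 0 0 0 0 0 0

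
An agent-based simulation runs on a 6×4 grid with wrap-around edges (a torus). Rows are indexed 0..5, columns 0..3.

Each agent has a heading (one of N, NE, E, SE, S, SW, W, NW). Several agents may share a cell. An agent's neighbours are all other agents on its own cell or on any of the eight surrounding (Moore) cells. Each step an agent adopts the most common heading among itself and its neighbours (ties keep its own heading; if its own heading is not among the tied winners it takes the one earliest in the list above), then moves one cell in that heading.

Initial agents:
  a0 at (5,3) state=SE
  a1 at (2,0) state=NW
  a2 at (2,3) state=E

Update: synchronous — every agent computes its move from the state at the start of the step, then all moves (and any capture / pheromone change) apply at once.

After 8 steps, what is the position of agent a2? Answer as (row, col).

t=1: a0@(0,0):SE a1@(1,3):NW a2@(2,0):E
t=2: a0@(1,1):SE a1@(0,2):NW a2@(2,1):E
t=3: a0@(2,2):SE a1@(5,1):NW a2@(2,2):E
t=4: a0@(3,3):SE a1@(4,0):NW a2@(2,3):E
t=5: a0@(4,0):SE a1@(3,3):NW a2@(2,0):E
t=6: a0@(5,1):SE a1@(2,2):NW a2@(2,1):E
t=7: a0@(0,2):SE a1@(1,1):NW a2@(2,2):E
t=8: a0@(1,3):SE a1@(0,0):NW a2@(2,3):E

(2, 3)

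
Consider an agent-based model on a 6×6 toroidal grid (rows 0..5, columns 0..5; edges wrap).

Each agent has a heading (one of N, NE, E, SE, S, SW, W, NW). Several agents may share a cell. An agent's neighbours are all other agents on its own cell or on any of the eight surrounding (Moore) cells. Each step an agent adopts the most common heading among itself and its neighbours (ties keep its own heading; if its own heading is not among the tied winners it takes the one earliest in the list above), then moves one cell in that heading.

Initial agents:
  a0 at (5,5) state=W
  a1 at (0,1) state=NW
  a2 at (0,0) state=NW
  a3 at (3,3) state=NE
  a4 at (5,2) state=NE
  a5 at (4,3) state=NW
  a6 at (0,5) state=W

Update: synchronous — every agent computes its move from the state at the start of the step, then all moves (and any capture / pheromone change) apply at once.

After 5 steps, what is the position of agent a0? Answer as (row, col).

t=1: a0@(5,4):W a1@(5,0):NW a2@(5,5):NW a3@(2,4):NE a4@(4,1):NW a5@(3,4):NE a6@(0,4):W
t=2: a0@(5,3):W a1@(4,5):NW a2@(4,4):NW a3@(1,5):NE a4@(3,0):NW a5@(2,5):NE a6@(0,3):W
t=3: a0@(5,2):W a1@(3,4):NW a2@(3,3):NW a3@(0,0):NE a4@(2,5):NW a5@(1,0):NE a6@(0,2):W
t=4: a0@(5,1):W a1@(2,3):NW a2@(2,2):NW a3@(5,1):NE a4@(1,4):NW a5@(0,1):NE a6@(0,1):W
t=5: a0@(5,0):W a1@(1,2):NW a2@(1,1):NW a3@(4,2):NE a4@(0,3):NW a5@(5,2):NE a6@(0,0):W

(5, 0)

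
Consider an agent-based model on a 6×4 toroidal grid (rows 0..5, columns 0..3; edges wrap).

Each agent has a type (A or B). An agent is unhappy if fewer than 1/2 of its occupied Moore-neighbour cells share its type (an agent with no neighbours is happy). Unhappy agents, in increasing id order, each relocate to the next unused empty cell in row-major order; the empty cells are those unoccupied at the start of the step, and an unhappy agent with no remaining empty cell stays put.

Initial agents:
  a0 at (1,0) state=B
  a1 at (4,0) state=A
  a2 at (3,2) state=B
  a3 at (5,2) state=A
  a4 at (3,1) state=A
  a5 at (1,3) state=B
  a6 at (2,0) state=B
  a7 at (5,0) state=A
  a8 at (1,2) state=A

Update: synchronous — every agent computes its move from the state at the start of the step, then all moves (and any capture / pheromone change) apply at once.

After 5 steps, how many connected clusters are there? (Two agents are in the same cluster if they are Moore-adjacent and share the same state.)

t=1: a0@(1,0):B a1@(4,0):A a2@(0,0):B a3@(5,2):A a4@(0,1):A a5@(1,3):B a6@(2,0):B a7@(5,0):A a8@(0,2):A
t=2: (unchanged — steady state)

2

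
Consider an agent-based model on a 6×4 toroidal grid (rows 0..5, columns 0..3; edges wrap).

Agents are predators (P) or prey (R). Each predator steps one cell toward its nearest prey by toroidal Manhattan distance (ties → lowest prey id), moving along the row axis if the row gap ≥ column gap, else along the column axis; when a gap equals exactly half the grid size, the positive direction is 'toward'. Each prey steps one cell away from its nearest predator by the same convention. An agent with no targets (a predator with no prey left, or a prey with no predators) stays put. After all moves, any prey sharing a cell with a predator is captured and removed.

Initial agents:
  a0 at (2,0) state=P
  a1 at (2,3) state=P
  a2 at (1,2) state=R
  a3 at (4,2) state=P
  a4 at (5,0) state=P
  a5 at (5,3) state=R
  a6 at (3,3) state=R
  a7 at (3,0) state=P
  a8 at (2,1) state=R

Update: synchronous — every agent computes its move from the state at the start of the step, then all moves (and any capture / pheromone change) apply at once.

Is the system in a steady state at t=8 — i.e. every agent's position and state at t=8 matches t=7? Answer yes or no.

t=1: a0@(2,1):P a1@(3,3):P a2@(0,2):R a3@(5,2):P a4@(5,3):P a6@(4,3):R a7@(3,3):P a8@(2,2):R
t=2: a0@(2,2):P a1@(4,3):P a2@(1,2):R a3@(0,2):P a4@(4,3):P a6@(5,3):R a7@(4,3):P a8@(2,3):R
t=3: a0@(1,2):P a1@(5,3):P a2@(0,2):R a3@(1,2):P a4@(5,3):P a6@(0,3):R a7@(5,3):P a8@(2,0):R
t=4: a0@(0,2):P a1@(0,3):P a2@(5,2):R a3@(0,2):P a4@(0,3):P a6@(1,3):R a7@(0,3):P a8@(2,3):R
t=5: a0@(5,2):P a1@(1,3):P a2@(4,2):R a3@(5,2):P a4@(1,3):P a6@(2,3):R a7@(1,3):P a8@(3,3):R
t=6: a0@(4,2):P a1@(2,3):P a2@(3,2):R a3@(4,2):P a4@(2,3):P a6@(3,3):R a7@(2,3):P a8@(4,3):R
t=7: a0@(3,2):P a1@(3,3):P a2@(2,2):R a3@(3,2):P a4@(3,3):P a6@(4,3):R a7@(3,3):P a8@(4,0):R
t=8: a0@(2,2):P a1@(4,3):P a2@(1,2):R a3@(2,2):P a4@(4,3):P a6@(5,3):R a7@(4,3):P a8@(5,0):R

no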